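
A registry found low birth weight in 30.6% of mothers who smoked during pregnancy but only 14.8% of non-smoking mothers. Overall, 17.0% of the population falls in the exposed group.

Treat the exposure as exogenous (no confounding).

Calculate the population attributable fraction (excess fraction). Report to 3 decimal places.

PAF ≈ 0.154

p₁ = 0.306, p₀ = 0.148.
Overall risk P(Y=1) = π·p₁ + (1−π)·p₀ = 0.17×0.306 + 0.83×0.148 = 0.17486.
Under exogeneity, PAF = [P(Y=1) − p₀] / P(Y=1).
PAF = (0.17486 − 0.148) / 0.17486 ≈ 0.1536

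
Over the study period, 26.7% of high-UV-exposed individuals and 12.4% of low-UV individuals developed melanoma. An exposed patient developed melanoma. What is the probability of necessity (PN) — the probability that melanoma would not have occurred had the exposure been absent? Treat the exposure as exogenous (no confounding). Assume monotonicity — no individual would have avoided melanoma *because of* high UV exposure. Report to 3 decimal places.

PN ≈ 0.536

p₁ = 0.267, p₀ = 0.124.
Under exogeneity and monotonicity, PN = (p₁ − p₀) / p₁.
PN = (0.267 − 0.124) / 0.267 = 0.143 / 0.267 ≈ 0.5356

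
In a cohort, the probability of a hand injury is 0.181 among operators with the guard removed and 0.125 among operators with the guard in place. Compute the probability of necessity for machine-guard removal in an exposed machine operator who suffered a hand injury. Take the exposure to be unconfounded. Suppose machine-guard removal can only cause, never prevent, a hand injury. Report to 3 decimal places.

PN ≈ 0.309

Let p₁ = 0.181, p₀ = 0.125.
Under exogeneity and monotonicity, PN = (p₁ − p₀) / p₁.
PN = (0.181 − 0.125) / 0.181 = 0.056 / 0.181 ≈ 0.3094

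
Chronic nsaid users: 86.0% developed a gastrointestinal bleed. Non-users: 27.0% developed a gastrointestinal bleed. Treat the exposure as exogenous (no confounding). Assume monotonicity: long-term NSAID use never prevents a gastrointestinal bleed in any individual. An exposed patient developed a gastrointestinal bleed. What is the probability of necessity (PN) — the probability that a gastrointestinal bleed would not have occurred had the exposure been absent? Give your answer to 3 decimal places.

p₁ = 0.86, p₀ = 0.27.
Under exogeneity and monotonicity, PN = (p₁ − p₀) / p₁.
PN = (0.86 − 0.27) / 0.86 = 0.59 / 0.86 ≈ 0.6860

PN ≈ 0.686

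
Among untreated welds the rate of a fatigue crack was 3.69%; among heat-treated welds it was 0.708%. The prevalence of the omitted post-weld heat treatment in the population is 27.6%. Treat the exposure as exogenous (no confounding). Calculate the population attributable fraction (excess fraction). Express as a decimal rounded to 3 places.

p₁ = 0.0369, p₀ = 0.00708.
Overall risk P(Y=1) = π·p₁ + (1−π)·p₀ = 0.276×0.0369 + 0.724×0.00708 = 0.01531.
Under exogeneity, PAF = [P(Y=1) − p₀] / P(Y=1).
PAF = (0.01531 − 0.00708) / 0.01531 ≈ 0.5376

PAF ≈ 0.538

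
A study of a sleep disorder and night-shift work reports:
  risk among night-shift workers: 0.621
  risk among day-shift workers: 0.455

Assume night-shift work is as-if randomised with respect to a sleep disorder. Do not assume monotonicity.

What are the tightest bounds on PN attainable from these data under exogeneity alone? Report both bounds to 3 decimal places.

Let p₁ = 0.621, p₀ = 0.455.
Under exogeneity alone the bounds on PN are max{0,(p₁−p₀)/p₁} ≤ PN ≤ min{1,(1−p₀)/p₁}.
  lower = (p₁ − p₀)/p₁ = 0.166 / 0.621 ≈ 0.2673
  upper = min{1, (1 − p₀)/p₁} = 0.545 / 0.621 ≈ 0.8776

0.267 ≤ PN ≤ 0.878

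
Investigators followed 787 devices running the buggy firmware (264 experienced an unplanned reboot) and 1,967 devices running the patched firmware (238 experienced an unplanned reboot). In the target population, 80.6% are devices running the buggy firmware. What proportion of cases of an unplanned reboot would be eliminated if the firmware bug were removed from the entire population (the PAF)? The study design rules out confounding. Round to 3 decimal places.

p₁ = P(outcome | exposed) = 264/787 = 0.33545
p₀ = P(outcome | unexposed) = 238/1967 = 0.121
Overall risk P(Y=1) = π·p₁ + (1−π)·p₀ = 0.806×0.33545 + 0.194×0.121 = 0.29385.
Under exogeneity, PAF = [P(Y=1) − p₀] / P(Y=1).
PAF = (0.29385 − 0.121) / 0.29385 ≈ 0.5882

PAF ≈ 0.588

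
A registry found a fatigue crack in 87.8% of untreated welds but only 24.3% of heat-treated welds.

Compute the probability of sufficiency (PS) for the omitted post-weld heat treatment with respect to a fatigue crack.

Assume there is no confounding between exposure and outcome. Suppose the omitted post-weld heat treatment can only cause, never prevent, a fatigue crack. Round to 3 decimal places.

PS ≈ 0.839

p₁ = 0.878, p₀ = 0.243.
Under exogeneity and monotonicity, PS = (p₁ − p₀) / (1 − p₀).
PS = (0.878 − 0.243) / (1 − 0.243) = 0.635 / 0.757 ≈ 0.8388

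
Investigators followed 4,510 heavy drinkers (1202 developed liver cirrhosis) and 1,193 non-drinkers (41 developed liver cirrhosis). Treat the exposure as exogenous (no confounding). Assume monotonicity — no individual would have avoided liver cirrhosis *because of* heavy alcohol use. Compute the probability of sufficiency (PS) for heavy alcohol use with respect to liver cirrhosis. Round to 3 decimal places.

p₁ = P(outcome | exposed) = 1202/4510 = 0.26652
p₀ = P(outcome | unexposed) = 41/1193 = 0.034367
Under exogeneity and monotonicity, PS = (p₁ − p₀) / (1 − p₀).
PS = (0.26652 − 0.034367) / (1 − 0.034367) = 0.23215 / 0.96563 ≈ 0.2404

PS ≈ 0.240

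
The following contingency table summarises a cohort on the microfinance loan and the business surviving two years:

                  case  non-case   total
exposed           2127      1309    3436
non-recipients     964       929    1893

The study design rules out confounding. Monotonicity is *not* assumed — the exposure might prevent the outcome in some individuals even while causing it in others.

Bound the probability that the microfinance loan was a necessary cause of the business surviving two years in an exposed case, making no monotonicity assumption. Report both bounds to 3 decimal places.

p₁ = P(outcome | exposed) = 2127/3436 = 0.61903
p₀ = P(outcome | unexposed) = 964/1893 = 0.50924
Under exogeneity alone the bounds on PN are max{0,(p₁−p₀)/p₁} ≤ PN ≤ min{1,(1−p₀)/p₁}.
  lower = (p₁ − p₀)/p₁ = 0.10979 / 0.61903 ≈ 0.1774
  upper = min{1, (1 − p₀)/p₁} = 0.49076 / 0.61903 ≈ 0.7928

0.177 ≤ PN ≤ 0.793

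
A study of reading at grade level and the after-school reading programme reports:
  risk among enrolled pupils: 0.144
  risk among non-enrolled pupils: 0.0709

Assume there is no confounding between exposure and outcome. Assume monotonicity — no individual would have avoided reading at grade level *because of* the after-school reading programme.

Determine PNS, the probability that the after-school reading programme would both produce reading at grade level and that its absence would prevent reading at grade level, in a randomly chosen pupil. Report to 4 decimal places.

PNS ≈ 0.0731

Let p₁ = 0.144, p₀ = 0.0709.
Under exogeneity and monotonicity, PNS = p₁ − p₀.
PNS = 0.144 − 0.0709 = 0.0731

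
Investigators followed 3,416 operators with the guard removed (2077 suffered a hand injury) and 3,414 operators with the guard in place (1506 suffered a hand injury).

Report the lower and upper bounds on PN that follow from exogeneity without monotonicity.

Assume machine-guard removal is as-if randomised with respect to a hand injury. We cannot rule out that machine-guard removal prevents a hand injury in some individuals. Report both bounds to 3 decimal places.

p₁ = P(outcome | exposed) = 2077/3416 = 0.60802
p₀ = P(outcome | unexposed) = 1506/3414 = 0.44112
Under exogeneity alone the bounds on PN are max{0,(p₁−p₀)/p₁} ≤ PN ≤ min{1,(1−p₀)/p₁}.
  lower = (p₁ − p₀)/p₁ = 0.1669 / 0.60802 ≈ 0.2745
  upper = min{1, (1 − p₀)/p₁} = 0.55888 / 0.60802 ≈ 0.9192

0.274 ≤ PN ≤ 0.919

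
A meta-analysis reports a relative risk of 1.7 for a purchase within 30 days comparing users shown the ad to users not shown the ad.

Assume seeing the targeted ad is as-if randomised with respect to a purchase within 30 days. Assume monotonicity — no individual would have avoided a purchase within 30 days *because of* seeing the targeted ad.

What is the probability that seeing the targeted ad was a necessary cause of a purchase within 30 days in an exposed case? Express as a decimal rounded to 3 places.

Under exogeneity and monotonicity, PN = (RR − 1) / RR = 1 − 1/RR.
PN = (1.7 − 1) / 1.7 = 0.7 / 1.7 ≈ 0.4118

PN ≈ 0.412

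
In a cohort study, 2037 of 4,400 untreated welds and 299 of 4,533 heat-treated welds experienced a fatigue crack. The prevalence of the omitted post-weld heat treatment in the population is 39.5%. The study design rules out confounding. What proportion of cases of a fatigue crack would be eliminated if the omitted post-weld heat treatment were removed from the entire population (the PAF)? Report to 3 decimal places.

p₁ = P(outcome | exposed) = 2037/4400 = 0.46295
p₀ = P(outcome | unexposed) = 299/4533 = 0.065961
Overall risk P(Y=1) = π·p₁ + (1−π)·p₀ = 0.395×0.46295 + 0.605×0.065961 = 0.22277.
Under exogeneity, PAF = [P(Y=1) − p₀] / P(Y=1).
PAF = (0.22277 − 0.065961) / 0.22277 ≈ 0.7039

PAF ≈ 0.704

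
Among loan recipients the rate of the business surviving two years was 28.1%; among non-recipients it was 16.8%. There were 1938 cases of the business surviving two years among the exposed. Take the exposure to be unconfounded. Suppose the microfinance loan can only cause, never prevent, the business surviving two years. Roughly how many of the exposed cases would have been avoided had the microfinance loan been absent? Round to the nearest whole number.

p₁ = 0.281, p₀ = 0.168.
PN = (p₁ − p₀)/p₁ = (0.281 − 0.168) / 0.281 ≈ 0.40214.
Attributable cases ≈ PN × (exposed cases) = 0.40214 × 1938 ≈ 779.34.

about 779 cases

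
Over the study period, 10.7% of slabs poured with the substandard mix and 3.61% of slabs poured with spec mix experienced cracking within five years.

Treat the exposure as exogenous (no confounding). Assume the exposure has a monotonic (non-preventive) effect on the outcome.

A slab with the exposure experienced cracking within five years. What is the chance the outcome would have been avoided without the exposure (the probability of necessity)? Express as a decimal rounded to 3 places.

p₁ = 0.107, p₀ = 0.0361.
Under exogeneity and monotonicity, PN = (p₁ − p₀) / p₁.
PN = (0.107 − 0.0361) / 0.107 = 0.0709 / 0.107 ≈ 0.6626

PN ≈ 0.663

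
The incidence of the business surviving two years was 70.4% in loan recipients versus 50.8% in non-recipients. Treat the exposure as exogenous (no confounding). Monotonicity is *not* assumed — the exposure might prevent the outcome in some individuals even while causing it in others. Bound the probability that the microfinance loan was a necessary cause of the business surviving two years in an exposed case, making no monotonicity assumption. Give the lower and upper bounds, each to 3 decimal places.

p₁ = 0.704, p₀ = 0.508.
Under exogeneity alone the bounds on PN are max{0,(p₁−p₀)/p₁} ≤ PN ≤ min{1,(1−p₀)/p₁}.
  lower = (p₁ − p₀)/p₁ = 0.196 / 0.704 ≈ 0.2784
  upper = min{1, (1 − p₀)/p₁} = 0.492 / 0.704 ≈ 0.6989

0.278 ≤ PN ≤ 0.699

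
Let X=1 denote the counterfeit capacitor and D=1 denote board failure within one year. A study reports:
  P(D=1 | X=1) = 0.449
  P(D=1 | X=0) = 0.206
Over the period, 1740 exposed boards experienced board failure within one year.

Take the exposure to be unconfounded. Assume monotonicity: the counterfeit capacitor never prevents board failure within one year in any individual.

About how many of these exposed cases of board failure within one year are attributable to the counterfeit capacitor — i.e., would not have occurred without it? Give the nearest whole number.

Let p₁ = 0.449, p₀ = 0.206.
PN = (p₁ − p₀)/p₁ = (0.449 − 0.206) / 0.449 ≈ 0.54120.
Attributable cases ≈ PN × (exposed cases) = 0.54120 × 1740 ≈ 941.69.

about 942 cases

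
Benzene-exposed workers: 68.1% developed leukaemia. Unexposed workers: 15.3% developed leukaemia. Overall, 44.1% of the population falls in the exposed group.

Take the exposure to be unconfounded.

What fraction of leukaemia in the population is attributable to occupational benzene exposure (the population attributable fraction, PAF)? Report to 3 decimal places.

PAF ≈ 0.603

p₁ = 0.681, p₀ = 0.153.
Overall risk P(Y=1) = π·p₁ + (1−π)·p₀ = 0.441×0.681 + 0.559×0.153 = 0.38585.
Under exogeneity, PAF = [P(Y=1) − p₀] / P(Y=1).
PAF = (0.38585 − 0.153) / 0.38585 ≈ 0.6035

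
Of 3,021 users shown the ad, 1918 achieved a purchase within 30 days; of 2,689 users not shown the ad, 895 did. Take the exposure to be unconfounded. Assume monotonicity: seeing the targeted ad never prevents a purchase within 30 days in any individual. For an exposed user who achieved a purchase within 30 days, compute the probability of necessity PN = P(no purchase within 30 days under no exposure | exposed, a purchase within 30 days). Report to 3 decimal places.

PN ≈ 0.476

p₁ = P(outcome | exposed) = 1918/3021 = 0.63489
p₀ = P(outcome | unexposed) = 895/2689 = 0.33284
Under exogeneity and monotonicity, PN = (p₁ − p₀) / p₁.
PN = (0.63489 − 0.33284) / 0.63489 = 0.30205 / 0.63489 ≈ 0.4758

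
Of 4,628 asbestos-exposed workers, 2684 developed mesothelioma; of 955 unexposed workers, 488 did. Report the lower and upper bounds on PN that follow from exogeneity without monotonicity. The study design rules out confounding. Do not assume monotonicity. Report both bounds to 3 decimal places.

0.119 ≤ PN ≤ 0.843

p₁ = P(outcome | exposed) = 2684/4628 = 0.57995
p₀ = P(outcome | unexposed) = 488/955 = 0.51099
Under exogeneity alone the bounds on PN are max{0,(p₁−p₀)/p₁} ≤ PN ≤ min{1,(1−p₀)/p₁}.
  lower = (p₁ − p₀)/p₁ = 0.068953 / 0.57995 ≈ 0.1189
  upper = min{1, (1 − p₀)/p₁} = 0.48901 / 0.57995 ≈ 0.8432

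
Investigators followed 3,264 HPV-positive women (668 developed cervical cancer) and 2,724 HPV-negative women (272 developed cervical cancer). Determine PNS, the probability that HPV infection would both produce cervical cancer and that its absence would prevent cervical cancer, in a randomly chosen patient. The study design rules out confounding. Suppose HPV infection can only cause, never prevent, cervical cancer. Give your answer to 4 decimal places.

p₁ = P(outcome | exposed) = 668/3264 = 0.20466
p₀ = P(outcome | unexposed) = 272/2724 = 0.099853
Under exogeneity and monotonicity, PNS = p₁ − p₀.
PNS = 0.20466 − 0.099853 = 0.1048

PNS ≈ 0.1048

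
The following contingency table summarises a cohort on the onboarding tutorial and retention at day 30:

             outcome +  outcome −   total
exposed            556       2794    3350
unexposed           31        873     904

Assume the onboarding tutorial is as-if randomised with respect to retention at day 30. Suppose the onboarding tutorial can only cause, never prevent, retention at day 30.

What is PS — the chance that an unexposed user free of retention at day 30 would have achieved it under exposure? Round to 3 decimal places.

p₁ = P(outcome | exposed) = 556/3350 = 0.16597
p₀ = P(outcome | unexposed) = 31/904 = 0.034292
Under exogeneity and monotonicity, PS = (p₁ − p₀) / (1 − p₀).
PS = (0.16597 − 0.034292) / (1 − 0.034292) = 0.13168 / 0.96571 ≈ 0.1364

PS ≈ 0.136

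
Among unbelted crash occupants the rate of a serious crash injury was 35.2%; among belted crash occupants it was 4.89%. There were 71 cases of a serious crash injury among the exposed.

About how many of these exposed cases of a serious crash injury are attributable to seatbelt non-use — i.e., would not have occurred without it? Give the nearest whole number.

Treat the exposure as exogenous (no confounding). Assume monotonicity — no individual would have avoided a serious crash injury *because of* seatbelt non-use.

about 61 cases

p₁ = 0.352, p₀ = 0.0489.
PN = (p₁ − p₀)/p₁ = (0.352 − 0.0489) / 0.352 ≈ 0.86108.
Attributable cases ≈ PN × (exposed cases) = 0.86108 × 71 ≈ 61.14.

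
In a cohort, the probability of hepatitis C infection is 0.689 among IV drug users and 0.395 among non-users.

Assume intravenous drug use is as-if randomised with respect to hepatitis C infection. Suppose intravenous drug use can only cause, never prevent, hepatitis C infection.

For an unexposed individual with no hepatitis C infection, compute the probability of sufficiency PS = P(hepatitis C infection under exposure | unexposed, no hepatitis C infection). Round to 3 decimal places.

PS ≈ 0.486

Let p₁ = 0.689, p₀ = 0.395.
Under exogeneity and monotonicity, PS = (p₁ − p₀) / (1 − p₀).
PS = (0.689 − 0.395) / (1 − 0.395) = 0.294 / 0.605 ≈ 0.4860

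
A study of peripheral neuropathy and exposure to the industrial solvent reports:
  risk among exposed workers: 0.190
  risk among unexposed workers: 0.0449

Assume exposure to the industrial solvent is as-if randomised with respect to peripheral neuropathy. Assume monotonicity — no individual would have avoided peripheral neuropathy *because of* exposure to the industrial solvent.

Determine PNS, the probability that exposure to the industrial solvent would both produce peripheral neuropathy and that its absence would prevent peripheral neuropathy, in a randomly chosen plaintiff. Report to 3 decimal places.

PNS ≈ 0.145

Let p₁ = 0.19, p₀ = 0.0449.
Under exogeneity and monotonicity, PNS = p₁ − p₀.
PNS = 0.19 − 0.0449 = 0.1451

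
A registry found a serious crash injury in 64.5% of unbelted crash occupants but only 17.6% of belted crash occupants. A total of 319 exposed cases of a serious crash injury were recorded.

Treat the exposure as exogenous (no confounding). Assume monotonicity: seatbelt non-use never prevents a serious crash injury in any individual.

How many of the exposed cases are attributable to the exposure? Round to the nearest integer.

p₁ = 0.645, p₀ = 0.176.
PN = (p₁ − p₀)/p₁ = (0.645 − 0.176) / 0.645 ≈ 0.72713.
Attributable cases ≈ PN × (exposed cases) = 0.72713 × 319 ≈ 231.96.

about 232 cases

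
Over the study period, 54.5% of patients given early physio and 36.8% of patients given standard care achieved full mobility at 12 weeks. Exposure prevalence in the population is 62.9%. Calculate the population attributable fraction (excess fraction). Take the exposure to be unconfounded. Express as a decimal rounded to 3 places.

p₁ = 0.545, p₀ = 0.368.
Overall risk P(Y=1) = π·p₁ + (1−π)·p₀ = 0.629×0.545 + 0.371×0.368 = 0.47933.
Under exogeneity, PAF = [P(Y=1) − p₀] / P(Y=1).
PAF = (0.47933 − 0.368) / 0.47933 ≈ 0.2323

PAF ≈ 0.232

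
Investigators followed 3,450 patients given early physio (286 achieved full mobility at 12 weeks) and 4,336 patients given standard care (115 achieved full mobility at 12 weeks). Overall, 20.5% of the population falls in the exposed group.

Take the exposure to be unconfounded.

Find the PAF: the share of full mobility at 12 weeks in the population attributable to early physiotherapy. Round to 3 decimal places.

PAF ≈ 0.304

p₁ = P(outcome | exposed) = 286/3450 = 0.082899
p₀ = P(outcome | unexposed) = 115/4336 = 0.026522
Overall risk P(Y=1) = π·p₁ + (1−π)·p₀ = 0.205×0.082899 + 0.795×0.026522 = 0.038079.
Under exogeneity, PAF = [P(Y=1) − p₀] / P(Y=1).
PAF = (0.038079 − 0.026522) / 0.038079 ≈ 0.3035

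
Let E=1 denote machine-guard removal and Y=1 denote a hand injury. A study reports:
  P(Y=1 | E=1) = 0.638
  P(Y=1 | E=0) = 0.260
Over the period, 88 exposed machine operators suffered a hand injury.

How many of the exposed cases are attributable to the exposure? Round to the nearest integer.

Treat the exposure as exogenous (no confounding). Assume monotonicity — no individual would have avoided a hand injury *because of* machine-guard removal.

Let p₁ = 0.638, p₀ = 0.26.
PN = (p₁ − p₀)/p₁ = (0.638 − 0.26) / 0.638 ≈ 0.59248.
Attributable cases ≈ PN × (exposed cases) = 0.59248 × 88 ≈ 52.14.

about 52 cases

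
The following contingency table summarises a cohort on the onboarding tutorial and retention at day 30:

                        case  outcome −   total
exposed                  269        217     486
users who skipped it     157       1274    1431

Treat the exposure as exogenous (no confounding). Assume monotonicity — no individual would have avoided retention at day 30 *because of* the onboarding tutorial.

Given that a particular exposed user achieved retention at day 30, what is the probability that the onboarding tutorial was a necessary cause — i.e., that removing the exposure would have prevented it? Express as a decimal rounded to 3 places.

p₁ = P(outcome | exposed) = 269/486 = 0.5535
p₀ = P(outcome | unexposed) = 157/1431 = 0.10971
Under exogeneity and monotonicity, PN = (p₁ − p₀)/p₁.
PN = (0.5535 − 0.10971) / 0.5535 ≈ 0.8018

PN ≈ 0.802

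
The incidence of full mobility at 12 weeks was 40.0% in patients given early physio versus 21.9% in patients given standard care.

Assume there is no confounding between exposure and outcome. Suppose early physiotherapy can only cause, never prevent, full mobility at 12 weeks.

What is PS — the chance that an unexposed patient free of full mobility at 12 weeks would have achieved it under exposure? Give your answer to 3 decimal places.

PS ≈ 0.232

p₁ = 0.4, p₀ = 0.219.
Under exogeneity and monotonicity, PS = (p₁ − p₀) / (1 − p₀).
PS = (0.4 − 0.219) / (1 − 0.219) = 0.181 / 0.781 ≈ 0.2318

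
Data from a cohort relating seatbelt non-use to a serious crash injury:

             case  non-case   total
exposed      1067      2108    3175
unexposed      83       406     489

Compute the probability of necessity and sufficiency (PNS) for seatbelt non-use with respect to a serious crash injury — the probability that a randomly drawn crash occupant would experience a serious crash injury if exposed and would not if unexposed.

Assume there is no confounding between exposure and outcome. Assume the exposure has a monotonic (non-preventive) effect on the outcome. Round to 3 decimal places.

p₁ = P(outcome | exposed) = 1067/3175 = 0.33606
p₀ = P(outcome | unexposed) = 83/489 = 0.16973
Under exogeneity and monotonicity, PNS = p₁ − p₀.
PNS = 0.33606 − 0.16973 = 0.16633

PNS ≈ 0.166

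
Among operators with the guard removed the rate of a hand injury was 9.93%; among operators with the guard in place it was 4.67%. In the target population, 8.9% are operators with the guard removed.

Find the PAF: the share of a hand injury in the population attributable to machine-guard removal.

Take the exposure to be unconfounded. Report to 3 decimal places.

p₁ = 0.0993, p₀ = 0.0467.
Overall risk P(Y=1) = π·p₁ + (1−π)·p₀ = 0.089×0.0993 + 0.911×0.0467 = 0.051381.
Under exogeneity, PAF = [P(Y=1) − p₀] / P(Y=1).
PAF = (0.051381 − 0.0467) / 0.051381 ≈ 0.0911

PAF ≈ 0.091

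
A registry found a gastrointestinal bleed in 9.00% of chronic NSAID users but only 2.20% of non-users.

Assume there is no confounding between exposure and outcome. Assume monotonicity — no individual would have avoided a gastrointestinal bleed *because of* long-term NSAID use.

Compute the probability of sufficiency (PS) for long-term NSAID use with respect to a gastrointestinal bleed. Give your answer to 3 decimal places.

PS ≈ 0.070

p₁ = 0.09, p₀ = 0.022.
Under exogeneity and monotonicity, PS = (p₁ − p₀) / (1 − p₀).
PS = (0.09 − 0.022) / (1 − 0.022) = 0.068 / 0.978 ≈ 0.0695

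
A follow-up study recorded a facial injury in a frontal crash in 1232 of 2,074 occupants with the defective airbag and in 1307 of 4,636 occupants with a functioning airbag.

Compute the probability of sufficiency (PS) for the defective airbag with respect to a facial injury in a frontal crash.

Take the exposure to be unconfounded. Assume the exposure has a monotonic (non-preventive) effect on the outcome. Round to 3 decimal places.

PS ≈ 0.435

p₁ = P(outcome | exposed) = 1232/2074 = 0.59402
p₀ = P(outcome | unexposed) = 1307/4636 = 0.28192
Under exogeneity and monotonicity, PS = (p₁ − p₀) / (1 − p₀).
PS = (0.59402 − 0.28192) / (1 − 0.28192) = 0.3121 / 0.71808 ≈ 0.4346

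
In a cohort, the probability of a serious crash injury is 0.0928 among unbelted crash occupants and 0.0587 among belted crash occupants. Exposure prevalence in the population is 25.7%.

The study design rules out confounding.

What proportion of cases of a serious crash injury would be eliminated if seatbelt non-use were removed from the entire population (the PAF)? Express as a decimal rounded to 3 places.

PAF ≈ 0.130

Let p₁ = 0.0928, p₀ = 0.0587.
Overall risk P(Y=1) = π·p₁ + (1−π)·p₀ = 0.257×0.0928 + 0.743×0.0587 = 0.067464.
Under exogeneity, PAF = [P(Y=1) − p₀] / P(Y=1).
PAF = (0.067464 − 0.0587) / 0.067464 ≈ 0.1299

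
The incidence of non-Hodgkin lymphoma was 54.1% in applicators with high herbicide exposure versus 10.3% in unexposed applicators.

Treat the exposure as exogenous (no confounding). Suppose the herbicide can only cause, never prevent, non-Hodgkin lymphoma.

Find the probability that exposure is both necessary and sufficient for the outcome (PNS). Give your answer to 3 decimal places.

PNS ≈ 0.438

p₁ = 0.541, p₀ = 0.103.
Under exogeneity and monotonicity, PNS = p₁ − p₀.
PNS = 0.541 − 0.103 = 0.438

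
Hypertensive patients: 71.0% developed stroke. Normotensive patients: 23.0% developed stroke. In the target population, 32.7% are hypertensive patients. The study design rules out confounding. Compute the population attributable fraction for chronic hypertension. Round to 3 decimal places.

p₁ = 0.71, p₀ = 0.23.
Overall risk P(Y=1) = π·p₁ + (1−π)·p₀ = 0.327×0.71 + 0.673×0.23 = 0.38696.
Under exogeneity, PAF = [P(Y=1) − p₀] / P(Y=1).
PAF = (0.38696 − 0.23) / 0.38696 ≈ 0.4056

PAF ≈ 0.406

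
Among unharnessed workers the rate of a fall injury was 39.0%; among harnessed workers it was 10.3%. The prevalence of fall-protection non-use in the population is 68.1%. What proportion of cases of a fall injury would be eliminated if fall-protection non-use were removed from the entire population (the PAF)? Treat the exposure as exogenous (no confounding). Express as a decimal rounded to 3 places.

p₁ = 0.39, p₀ = 0.103.
Overall risk P(Y=1) = π·p₁ + (1−π)·p₀ = 0.681×0.39 + 0.319×0.103 = 0.29845.
Under exogeneity, PAF = [P(Y=1) − p₀] / P(Y=1).
PAF = (0.29845 − 0.103) / 0.29845 ≈ 0.6549

PAF ≈ 0.655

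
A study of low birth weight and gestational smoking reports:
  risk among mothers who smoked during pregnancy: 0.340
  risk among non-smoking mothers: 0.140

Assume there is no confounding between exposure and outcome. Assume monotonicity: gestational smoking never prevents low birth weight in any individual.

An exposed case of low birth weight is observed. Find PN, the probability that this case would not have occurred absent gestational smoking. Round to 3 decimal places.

Let p₁ = 0.34, p₀ = 0.14.
Under exogeneity and monotonicity, PN = (p₁ − p₀) / p₁.
PN = (0.34 − 0.14) / 0.34 = 0.2 / 0.34 ≈ 0.5882

PN ≈ 0.588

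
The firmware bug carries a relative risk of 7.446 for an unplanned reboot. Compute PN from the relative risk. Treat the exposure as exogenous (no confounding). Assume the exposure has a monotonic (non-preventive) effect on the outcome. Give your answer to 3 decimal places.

Under exogeneity and monotonicity, PN = (RR − 1) / RR = 1 − 1/RR.
PN = (7.446 − 1) / 7.446 = 6.446 / 7.446 ≈ 0.8657

PN ≈ 0.866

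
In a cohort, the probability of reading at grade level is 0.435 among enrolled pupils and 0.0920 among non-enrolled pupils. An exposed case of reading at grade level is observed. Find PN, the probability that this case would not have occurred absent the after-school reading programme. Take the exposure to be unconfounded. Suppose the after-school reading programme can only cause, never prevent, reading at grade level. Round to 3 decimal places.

Let p₁ = 0.435, p₀ = 0.092.
Under exogeneity and monotonicity, PN = (p₁ − p₀) / p₁.
PN = (0.435 − 0.092) / 0.435 = 0.343 / 0.435 ≈ 0.7885

PN ≈ 0.789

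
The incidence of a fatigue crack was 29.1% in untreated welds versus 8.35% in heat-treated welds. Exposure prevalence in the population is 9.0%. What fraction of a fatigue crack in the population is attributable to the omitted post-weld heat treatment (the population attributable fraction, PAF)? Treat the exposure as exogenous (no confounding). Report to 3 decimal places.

p₁ = 0.291, p₀ = 0.0835.
Overall risk P(Y=1) = π·p₁ + (1−π)·p₀ = 0.09×0.291 + 0.91×0.0835 = 0.10218.
Under exogeneity, PAF = [P(Y=1) − p₀] / P(Y=1).
PAF = (0.10218 − 0.0835) / 0.10218 ≈ 0.1828

PAF ≈ 0.183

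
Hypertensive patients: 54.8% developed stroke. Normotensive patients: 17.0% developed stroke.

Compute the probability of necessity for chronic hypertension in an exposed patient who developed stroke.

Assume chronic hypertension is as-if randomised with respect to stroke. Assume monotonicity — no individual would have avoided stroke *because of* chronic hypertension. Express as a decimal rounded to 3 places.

p₁ = 0.548, p₀ = 0.17.
Under exogeneity and monotonicity, PN = (p₁ − p₀) / p₁.
PN = (0.548 − 0.17) / 0.548 = 0.378 / 0.548 ≈ 0.6898

PN ≈ 0.690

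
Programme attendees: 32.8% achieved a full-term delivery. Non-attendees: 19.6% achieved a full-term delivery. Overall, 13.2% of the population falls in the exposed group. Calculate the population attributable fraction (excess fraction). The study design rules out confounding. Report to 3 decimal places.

PAF ≈ 0.082

p₁ = 0.328, p₀ = 0.196.
Overall risk P(Y=1) = π·p₁ + (1−π)·p₀ = 0.132×0.328 + 0.868×0.196 = 0.21342.
Under exogeneity, PAF = [P(Y=1) − p₀] / P(Y=1).
PAF = (0.21342 − 0.196) / 0.21342 ≈ 0.0816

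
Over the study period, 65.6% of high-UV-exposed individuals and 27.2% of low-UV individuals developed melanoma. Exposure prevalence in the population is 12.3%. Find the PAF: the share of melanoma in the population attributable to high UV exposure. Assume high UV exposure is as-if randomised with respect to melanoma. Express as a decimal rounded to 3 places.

p₁ = 0.656, p₀ = 0.272.
Overall risk P(Y=1) = π·p₁ + (1−π)·p₀ = 0.123×0.656 + 0.877×0.272 = 0.31923.
Under exogeneity, PAF = [P(Y=1) − p₀] / P(Y=1).
PAF = (0.31923 − 0.272) / 0.31923 ≈ 0.1480

PAF ≈ 0.148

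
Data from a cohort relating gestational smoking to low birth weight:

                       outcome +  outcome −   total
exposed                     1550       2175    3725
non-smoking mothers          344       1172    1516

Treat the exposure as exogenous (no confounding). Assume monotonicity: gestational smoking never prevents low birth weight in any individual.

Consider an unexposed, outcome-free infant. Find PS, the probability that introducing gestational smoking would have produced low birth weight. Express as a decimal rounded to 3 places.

PS ≈ 0.245

p₁ = P(outcome | exposed) = 1550/3725 = 0.41611
p₀ = P(outcome | unexposed) = 344/1516 = 0.22691
Under exogeneity and monotonicity, PS = (p₁ − p₀)/(1 − p₀).
PS = (0.41611 − 0.22691) / 0.77309 ≈ 0.2447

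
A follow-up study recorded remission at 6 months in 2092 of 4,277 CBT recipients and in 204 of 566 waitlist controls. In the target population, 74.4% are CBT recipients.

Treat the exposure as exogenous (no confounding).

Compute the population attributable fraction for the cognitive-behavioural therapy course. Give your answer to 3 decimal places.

PAF ≈ 0.210

p₁ = P(outcome | exposed) = 2092/4277 = 0.48913
p₀ = P(outcome | unexposed) = 204/566 = 0.36042
Overall risk P(Y=1) = π·p₁ + (1−π)·p₀ = 0.744×0.48913 + 0.256×0.36042 = 0.45618.
Under exogeneity, PAF = [P(Y=1) − p₀] / P(Y=1).
PAF = (0.45618 − 0.36042) / 0.45618 ≈ 0.2099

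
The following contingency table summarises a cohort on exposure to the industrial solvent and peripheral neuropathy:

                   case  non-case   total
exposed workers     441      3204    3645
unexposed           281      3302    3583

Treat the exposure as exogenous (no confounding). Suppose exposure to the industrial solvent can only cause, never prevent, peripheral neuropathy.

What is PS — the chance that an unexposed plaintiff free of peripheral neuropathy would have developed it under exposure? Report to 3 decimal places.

p₁ = P(outcome | exposed) = 441/3645 = 0.12099
p₀ = P(outcome | unexposed) = 281/3583 = 0.078426
Under exogeneity and monotonicity, PS = (p₁ − p₀)/(1 − p₀).
PS = (0.12099 − 0.078426) / 0.92157 ≈ 0.0462

PS ≈ 0.046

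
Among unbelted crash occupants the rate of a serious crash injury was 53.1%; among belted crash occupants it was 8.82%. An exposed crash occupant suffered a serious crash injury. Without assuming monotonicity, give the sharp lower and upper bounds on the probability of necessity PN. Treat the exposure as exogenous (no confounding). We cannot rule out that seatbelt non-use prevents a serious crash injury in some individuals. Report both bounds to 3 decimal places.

0.834 ≤ PN ≤ 1.000

p₁ = 0.531, p₀ = 0.0882.
Under exogeneity alone the bounds on PN are max{0,(p₁−p₀)/p₁} ≤ PN ≤ min{1,(1−p₀)/p₁}.
  lower = (p₁ − p₀)/p₁ = 0.4428 / 0.531 ≈ 0.8339
  upper = min{1, (1 − p₀)/p₁} = 0.9118 / 0.531 ≈ 1.7171 → capped at 1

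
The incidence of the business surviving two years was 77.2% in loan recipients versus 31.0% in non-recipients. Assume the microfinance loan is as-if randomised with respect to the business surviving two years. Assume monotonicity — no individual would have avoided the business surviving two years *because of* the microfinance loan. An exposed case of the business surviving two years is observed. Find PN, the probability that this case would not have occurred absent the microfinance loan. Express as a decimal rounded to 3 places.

p₁ = 0.772, p₀ = 0.31.
Under exogeneity and monotonicity, PN = (p₁ − p₀) / p₁.
PN = (0.772 − 0.31) / 0.772 = 0.462 / 0.772 ≈ 0.5984

PN ≈ 0.598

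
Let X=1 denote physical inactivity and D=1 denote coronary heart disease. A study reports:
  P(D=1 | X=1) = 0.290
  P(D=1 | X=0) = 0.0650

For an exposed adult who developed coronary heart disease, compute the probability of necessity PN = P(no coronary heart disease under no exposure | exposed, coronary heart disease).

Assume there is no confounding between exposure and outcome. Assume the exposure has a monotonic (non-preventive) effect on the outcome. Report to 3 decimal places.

Let p₁ = 0.29, p₀ = 0.065.
Under exogeneity and monotonicity, PN = (p₁ − p₀) / p₁.
PN = (0.29 − 0.065) / 0.29 = 0.225 / 0.29 ≈ 0.7759

PN ≈ 0.776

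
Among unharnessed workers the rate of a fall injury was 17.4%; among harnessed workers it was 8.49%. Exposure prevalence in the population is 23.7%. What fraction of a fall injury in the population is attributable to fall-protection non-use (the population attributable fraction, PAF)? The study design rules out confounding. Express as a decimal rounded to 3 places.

PAF ≈ 0.199

p₁ = 0.174, p₀ = 0.0849.
Overall risk P(Y=1) = π·p₁ + (1−π)·p₀ = 0.237×0.174 + 0.763×0.0849 = 0.10602.
Under exogeneity, PAF = [P(Y=1) − p₀] / P(Y=1).
PAF = (0.10602 − 0.0849) / 0.10602 ≈ 0.1992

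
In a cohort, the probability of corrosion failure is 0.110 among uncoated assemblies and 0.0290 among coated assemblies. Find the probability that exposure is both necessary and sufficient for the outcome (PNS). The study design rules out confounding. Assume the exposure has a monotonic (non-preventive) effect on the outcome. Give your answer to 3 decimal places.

Let p₁ = 0.11, p₀ = 0.029.
Under exogeneity and monotonicity, PNS = p₁ − p₀.
PNS = 0.11 − 0.029 = 0.081

PNS ≈ 0.081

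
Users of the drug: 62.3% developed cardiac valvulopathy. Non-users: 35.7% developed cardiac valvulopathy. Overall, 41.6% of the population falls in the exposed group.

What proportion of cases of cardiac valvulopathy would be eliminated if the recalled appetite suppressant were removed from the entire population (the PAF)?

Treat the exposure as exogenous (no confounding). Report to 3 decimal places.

p₁ = 0.623, p₀ = 0.357.
Overall risk P(Y=1) = π·p₁ + (1−π)·p₀ = 0.416×0.623 + 0.584×0.357 = 0.46766.
Under exogeneity, PAF = [P(Y=1) − p₀] / P(Y=1).
PAF = (0.46766 − 0.357) / 0.46766 ≈ 0.2366

PAF ≈ 0.237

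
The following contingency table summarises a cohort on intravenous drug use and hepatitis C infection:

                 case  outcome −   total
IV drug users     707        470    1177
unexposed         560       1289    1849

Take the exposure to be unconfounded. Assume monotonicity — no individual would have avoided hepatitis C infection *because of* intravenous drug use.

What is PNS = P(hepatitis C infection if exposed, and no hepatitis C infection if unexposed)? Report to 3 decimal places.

p₁ = P(outcome | exposed) = 707/1177 = 0.60068
p₀ = P(outcome | unexposed) = 560/1849 = 0.30287
Under exogeneity and monotonicity, PNS = p₁ − p₀.
PNS = 0.60068 − 0.30287 = 0.29781

PNS ≈ 0.298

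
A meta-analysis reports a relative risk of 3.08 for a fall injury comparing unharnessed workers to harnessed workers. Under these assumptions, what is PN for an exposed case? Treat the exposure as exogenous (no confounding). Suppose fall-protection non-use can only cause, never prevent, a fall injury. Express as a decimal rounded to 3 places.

PN ≈ 0.675

Under exogeneity and monotonicity, PN = (RR − 1) / RR = 1 − 1/RR.
PN = (3.08 − 1) / 3.08 = 2.08 / 3.08 ≈ 0.6753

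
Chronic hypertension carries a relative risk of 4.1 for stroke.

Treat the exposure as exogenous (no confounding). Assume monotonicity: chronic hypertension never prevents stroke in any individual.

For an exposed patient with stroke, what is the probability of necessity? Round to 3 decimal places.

Under exogeneity and monotonicity, PN = (RR − 1) / RR = 1 − 1/RR.
PN = (4.1 − 1) / 4.1 = 3.1 / 4.1 ≈ 0.7561

PN ≈ 0.756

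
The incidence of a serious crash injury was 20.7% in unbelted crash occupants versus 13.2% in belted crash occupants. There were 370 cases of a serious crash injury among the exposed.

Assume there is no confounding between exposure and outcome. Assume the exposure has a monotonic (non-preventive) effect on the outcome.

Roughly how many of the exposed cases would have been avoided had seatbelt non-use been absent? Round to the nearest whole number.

about 134 cases

p₁ = 0.207, p₀ = 0.132.
PN = (p₁ − p₀)/p₁ = (0.207 − 0.132) / 0.207 ≈ 0.36232.
Attributable cases ≈ PN × (exposed cases) = 0.36232 × 370 ≈ 134.06.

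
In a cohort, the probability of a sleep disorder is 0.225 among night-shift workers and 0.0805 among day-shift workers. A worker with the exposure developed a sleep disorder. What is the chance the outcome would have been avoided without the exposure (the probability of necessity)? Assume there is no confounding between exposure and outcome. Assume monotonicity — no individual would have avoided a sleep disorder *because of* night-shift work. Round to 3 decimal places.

Let p₁ = 0.225, p₀ = 0.0805.
Under exogeneity and monotonicity, PN = (p₁ − p₀) / p₁.
PN = (0.225 − 0.0805) / 0.225 = 0.1445 / 0.225 ≈ 0.6422

PN ≈ 0.642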